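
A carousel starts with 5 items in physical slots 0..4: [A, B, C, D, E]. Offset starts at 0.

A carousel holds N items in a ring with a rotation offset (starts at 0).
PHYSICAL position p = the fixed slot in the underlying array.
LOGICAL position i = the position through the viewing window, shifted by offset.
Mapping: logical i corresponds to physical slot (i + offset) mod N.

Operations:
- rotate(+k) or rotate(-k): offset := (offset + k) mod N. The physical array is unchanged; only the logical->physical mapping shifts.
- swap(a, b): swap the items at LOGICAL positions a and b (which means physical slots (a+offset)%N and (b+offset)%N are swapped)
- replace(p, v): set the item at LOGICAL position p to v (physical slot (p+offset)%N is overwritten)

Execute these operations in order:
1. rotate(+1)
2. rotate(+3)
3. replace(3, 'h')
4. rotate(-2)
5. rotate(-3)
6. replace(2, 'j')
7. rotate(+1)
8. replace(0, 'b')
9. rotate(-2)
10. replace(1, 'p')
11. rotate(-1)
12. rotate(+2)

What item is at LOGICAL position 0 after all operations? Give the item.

Answer: p

Derivation:
After op 1 (rotate(+1)): offset=1, physical=[A,B,C,D,E], logical=[B,C,D,E,A]
After op 2 (rotate(+3)): offset=4, physical=[A,B,C,D,E], logical=[E,A,B,C,D]
After op 3 (replace(3, 'h')): offset=4, physical=[A,B,h,D,E], logical=[E,A,B,h,D]
After op 4 (rotate(-2)): offset=2, physical=[A,B,h,D,E], logical=[h,D,E,A,B]
After op 5 (rotate(-3)): offset=4, physical=[A,B,h,D,E], logical=[E,A,B,h,D]
After op 6 (replace(2, 'j')): offset=4, physical=[A,j,h,D,E], logical=[E,A,j,h,D]
After op 7 (rotate(+1)): offset=0, physical=[A,j,h,D,E], logical=[A,j,h,D,E]
After op 8 (replace(0, 'b')): offset=0, physical=[b,j,h,D,E], logical=[b,j,h,D,E]
After op 9 (rotate(-2)): offset=3, physical=[b,j,h,D,E], logical=[D,E,b,j,h]
After op 10 (replace(1, 'p')): offset=3, physical=[b,j,h,D,p], logical=[D,p,b,j,h]
After op 11 (rotate(-1)): offset=2, physical=[b,j,h,D,p], logical=[h,D,p,b,j]
After op 12 (rotate(+2)): offset=4, physical=[b,j,h,D,p], logical=[p,b,j,h,D]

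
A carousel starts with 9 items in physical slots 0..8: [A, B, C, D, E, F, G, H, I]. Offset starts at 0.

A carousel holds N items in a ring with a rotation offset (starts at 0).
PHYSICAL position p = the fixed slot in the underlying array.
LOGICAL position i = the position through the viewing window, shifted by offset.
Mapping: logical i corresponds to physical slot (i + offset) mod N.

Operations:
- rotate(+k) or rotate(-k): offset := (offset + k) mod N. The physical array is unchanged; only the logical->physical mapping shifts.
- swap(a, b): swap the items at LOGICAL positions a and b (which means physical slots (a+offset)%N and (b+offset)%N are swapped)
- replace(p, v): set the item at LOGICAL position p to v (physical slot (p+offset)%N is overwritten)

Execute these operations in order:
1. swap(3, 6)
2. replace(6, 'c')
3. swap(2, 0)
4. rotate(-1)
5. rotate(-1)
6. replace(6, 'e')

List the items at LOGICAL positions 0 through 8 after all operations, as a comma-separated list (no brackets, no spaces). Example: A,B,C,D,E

After op 1 (swap(3, 6)): offset=0, physical=[A,B,C,G,E,F,D,H,I], logical=[A,B,C,G,E,F,D,H,I]
After op 2 (replace(6, 'c')): offset=0, physical=[A,B,C,G,E,F,c,H,I], logical=[A,B,C,G,E,F,c,H,I]
After op 3 (swap(2, 0)): offset=0, physical=[C,B,A,G,E,F,c,H,I], logical=[C,B,A,G,E,F,c,H,I]
After op 4 (rotate(-1)): offset=8, physical=[C,B,A,G,E,F,c,H,I], logical=[I,C,B,A,G,E,F,c,H]
After op 5 (rotate(-1)): offset=7, physical=[C,B,A,G,E,F,c,H,I], logical=[H,I,C,B,A,G,E,F,c]
After op 6 (replace(6, 'e')): offset=7, physical=[C,B,A,G,e,F,c,H,I], logical=[H,I,C,B,A,G,e,F,c]

Answer: H,I,C,B,A,G,e,F,c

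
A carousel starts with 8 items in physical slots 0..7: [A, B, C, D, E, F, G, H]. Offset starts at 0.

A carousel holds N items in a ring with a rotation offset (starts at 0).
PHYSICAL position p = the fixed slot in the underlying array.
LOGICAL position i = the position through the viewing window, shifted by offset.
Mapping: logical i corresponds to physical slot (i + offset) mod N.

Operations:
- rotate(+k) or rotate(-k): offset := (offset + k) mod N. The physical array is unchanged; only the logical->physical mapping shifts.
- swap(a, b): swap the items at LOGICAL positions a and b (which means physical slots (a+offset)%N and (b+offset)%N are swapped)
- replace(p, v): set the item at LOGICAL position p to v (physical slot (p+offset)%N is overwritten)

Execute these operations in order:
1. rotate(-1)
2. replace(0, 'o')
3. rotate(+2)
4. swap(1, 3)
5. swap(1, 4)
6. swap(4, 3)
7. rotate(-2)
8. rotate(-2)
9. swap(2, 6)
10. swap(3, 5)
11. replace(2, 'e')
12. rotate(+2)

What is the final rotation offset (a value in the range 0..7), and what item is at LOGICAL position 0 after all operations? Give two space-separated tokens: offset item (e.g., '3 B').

Answer: 7 e

Derivation:
After op 1 (rotate(-1)): offset=7, physical=[A,B,C,D,E,F,G,H], logical=[H,A,B,C,D,E,F,G]
After op 2 (replace(0, 'o')): offset=7, physical=[A,B,C,D,E,F,G,o], logical=[o,A,B,C,D,E,F,G]
After op 3 (rotate(+2)): offset=1, physical=[A,B,C,D,E,F,G,o], logical=[B,C,D,E,F,G,o,A]
After op 4 (swap(1, 3)): offset=1, physical=[A,B,E,D,C,F,G,o], logical=[B,E,D,C,F,G,o,A]
After op 5 (swap(1, 4)): offset=1, physical=[A,B,F,D,C,E,G,o], logical=[B,F,D,C,E,G,o,A]
After op 6 (swap(4, 3)): offset=1, physical=[A,B,F,D,E,C,G,o], logical=[B,F,D,E,C,G,o,A]
After op 7 (rotate(-2)): offset=7, physical=[A,B,F,D,E,C,G,o], logical=[o,A,B,F,D,E,C,G]
After op 8 (rotate(-2)): offset=5, physical=[A,B,F,D,E,C,G,o], logical=[C,G,o,A,B,F,D,E]
After op 9 (swap(2, 6)): offset=5, physical=[A,B,F,o,E,C,G,D], logical=[C,G,D,A,B,F,o,E]
After op 10 (swap(3, 5)): offset=5, physical=[F,B,A,o,E,C,G,D], logical=[C,G,D,F,B,A,o,E]
After op 11 (replace(2, 'e')): offset=5, physical=[F,B,A,o,E,C,G,e], logical=[C,G,e,F,B,A,o,E]
After op 12 (rotate(+2)): offset=7, physical=[F,B,A,o,E,C,G,e], logical=[e,F,B,A,o,E,C,G]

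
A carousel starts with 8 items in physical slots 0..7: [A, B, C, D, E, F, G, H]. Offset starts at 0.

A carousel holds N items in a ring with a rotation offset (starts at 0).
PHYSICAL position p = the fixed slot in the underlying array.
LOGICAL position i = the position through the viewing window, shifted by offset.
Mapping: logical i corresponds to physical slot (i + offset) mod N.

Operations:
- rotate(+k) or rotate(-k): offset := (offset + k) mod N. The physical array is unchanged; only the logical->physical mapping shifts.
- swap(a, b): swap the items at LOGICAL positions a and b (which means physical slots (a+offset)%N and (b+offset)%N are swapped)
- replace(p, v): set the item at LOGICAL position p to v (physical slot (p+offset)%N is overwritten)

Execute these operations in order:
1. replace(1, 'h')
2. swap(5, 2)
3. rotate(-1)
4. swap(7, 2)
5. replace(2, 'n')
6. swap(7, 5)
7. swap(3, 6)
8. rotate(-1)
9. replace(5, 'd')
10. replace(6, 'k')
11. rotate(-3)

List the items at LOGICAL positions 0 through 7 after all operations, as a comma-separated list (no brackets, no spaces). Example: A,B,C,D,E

After op 1 (replace(1, 'h')): offset=0, physical=[A,h,C,D,E,F,G,H], logical=[A,h,C,D,E,F,G,H]
After op 2 (swap(5, 2)): offset=0, physical=[A,h,F,D,E,C,G,H], logical=[A,h,F,D,E,C,G,H]
After op 3 (rotate(-1)): offset=7, physical=[A,h,F,D,E,C,G,H], logical=[H,A,h,F,D,E,C,G]
After op 4 (swap(7, 2)): offset=7, physical=[A,G,F,D,E,C,h,H], logical=[H,A,G,F,D,E,C,h]
After op 5 (replace(2, 'n')): offset=7, physical=[A,n,F,D,E,C,h,H], logical=[H,A,n,F,D,E,C,h]
After op 6 (swap(7, 5)): offset=7, physical=[A,n,F,D,h,C,E,H], logical=[H,A,n,F,D,h,C,E]
After op 7 (swap(3, 6)): offset=7, physical=[A,n,C,D,h,F,E,H], logical=[H,A,n,C,D,h,F,E]
After op 8 (rotate(-1)): offset=6, physical=[A,n,C,D,h,F,E,H], logical=[E,H,A,n,C,D,h,F]
After op 9 (replace(5, 'd')): offset=6, physical=[A,n,C,d,h,F,E,H], logical=[E,H,A,n,C,d,h,F]
After op 10 (replace(6, 'k')): offset=6, physical=[A,n,C,d,k,F,E,H], logical=[E,H,A,n,C,d,k,F]
After op 11 (rotate(-3)): offset=3, physical=[A,n,C,d,k,F,E,H], logical=[d,k,F,E,H,A,n,C]

Answer: d,k,F,E,H,A,n,C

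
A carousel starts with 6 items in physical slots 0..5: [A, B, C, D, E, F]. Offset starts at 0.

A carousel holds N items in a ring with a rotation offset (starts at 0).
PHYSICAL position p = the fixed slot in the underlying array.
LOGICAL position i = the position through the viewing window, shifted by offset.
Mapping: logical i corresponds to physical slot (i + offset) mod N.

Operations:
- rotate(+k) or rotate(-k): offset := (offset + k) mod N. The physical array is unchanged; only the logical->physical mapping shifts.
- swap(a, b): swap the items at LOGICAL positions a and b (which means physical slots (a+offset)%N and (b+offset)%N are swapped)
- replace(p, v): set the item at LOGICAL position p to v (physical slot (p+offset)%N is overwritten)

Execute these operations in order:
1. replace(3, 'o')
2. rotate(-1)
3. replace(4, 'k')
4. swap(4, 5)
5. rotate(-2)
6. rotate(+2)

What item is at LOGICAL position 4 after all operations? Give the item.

After op 1 (replace(3, 'o')): offset=0, physical=[A,B,C,o,E,F], logical=[A,B,C,o,E,F]
After op 2 (rotate(-1)): offset=5, physical=[A,B,C,o,E,F], logical=[F,A,B,C,o,E]
After op 3 (replace(4, 'k')): offset=5, physical=[A,B,C,k,E,F], logical=[F,A,B,C,k,E]
After op 4 (swap(4, 5)): offset=5, physical=[A,B,C,E,k,F], logical=[F,A,B,C,E,k]
After op 5 (rotate(-2)): offset=3, physical=[A,B,C,E,k,F], logical=[E,k,F,A,B,C]
After op 6 (rotate(+2)): offset=5, physical=[A,B,C,E,k,F], logical=[F,A,B,C,E,k]

Answer: E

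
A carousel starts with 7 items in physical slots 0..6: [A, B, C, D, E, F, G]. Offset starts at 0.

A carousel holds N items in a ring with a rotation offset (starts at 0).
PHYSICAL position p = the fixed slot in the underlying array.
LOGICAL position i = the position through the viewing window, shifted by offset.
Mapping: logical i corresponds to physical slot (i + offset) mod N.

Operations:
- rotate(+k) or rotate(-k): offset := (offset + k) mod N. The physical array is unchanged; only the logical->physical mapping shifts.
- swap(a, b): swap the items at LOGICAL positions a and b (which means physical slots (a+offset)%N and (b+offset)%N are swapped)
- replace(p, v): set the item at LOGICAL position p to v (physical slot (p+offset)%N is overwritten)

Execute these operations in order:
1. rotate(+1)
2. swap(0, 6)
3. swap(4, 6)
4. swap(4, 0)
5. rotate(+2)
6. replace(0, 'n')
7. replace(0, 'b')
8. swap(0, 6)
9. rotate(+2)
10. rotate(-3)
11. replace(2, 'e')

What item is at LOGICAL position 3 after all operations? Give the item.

After op 1 (rotate(+1)): offset=1, physical=[A,B,C,D,E,F,G], logical=[B,C,D,E,F,G,A]
After op 2 (swap(0, 6)): offset=1, physical=[B,A,C,D,E,F,G], logical=[A,C,D,E,F,G,B]
After op 3 (swap(4, 6)): offset=1, physical=[F,A,C,D,E,B,G], logical=[A,C,D,E,B,G,F]
After op 4 (swap(4, 0)): offset=1, physical=[F,B,C,D,E,A,G], logical=[B,C,D,E,A,G,F]
After op 5 (rotate(+2)): offset=3, physical=[F,B,C,D,E,A,G], logical=[D,E,A,G,F,B,C]
After op 6 (replace(0, 'n')): offset=3, physical=[F,B,C,n,E,A,G], logical=[n,E,A,G,F,B,C]
After op 7 (replace(0, 'b')): offset=3, physical=[F,B,C,b,E,A,G], logical=[b,E,A,G,F,B,C]
After op 8 (swap(0, 6)): offset=3, physical=[F,B,b,C,E,A,G], logical=[C,E,A,G,F,B,b]
After op 9 (rotate(+2)): offset=5, physical=[F,B,b,C,E,A,G], logical=[A,G,F,B,b,C,E]
After op 10 (rotate(-3)): offset=2, physical=[F,B,b,C,E,A,G], logical=[b,C,E,A,G,F,B]
After op 11 (replace(2, 'e')): offset=2, physical=[F,B,b,C,e,A,G], logical=[b,C,e,A,G,F,B]

Answer: A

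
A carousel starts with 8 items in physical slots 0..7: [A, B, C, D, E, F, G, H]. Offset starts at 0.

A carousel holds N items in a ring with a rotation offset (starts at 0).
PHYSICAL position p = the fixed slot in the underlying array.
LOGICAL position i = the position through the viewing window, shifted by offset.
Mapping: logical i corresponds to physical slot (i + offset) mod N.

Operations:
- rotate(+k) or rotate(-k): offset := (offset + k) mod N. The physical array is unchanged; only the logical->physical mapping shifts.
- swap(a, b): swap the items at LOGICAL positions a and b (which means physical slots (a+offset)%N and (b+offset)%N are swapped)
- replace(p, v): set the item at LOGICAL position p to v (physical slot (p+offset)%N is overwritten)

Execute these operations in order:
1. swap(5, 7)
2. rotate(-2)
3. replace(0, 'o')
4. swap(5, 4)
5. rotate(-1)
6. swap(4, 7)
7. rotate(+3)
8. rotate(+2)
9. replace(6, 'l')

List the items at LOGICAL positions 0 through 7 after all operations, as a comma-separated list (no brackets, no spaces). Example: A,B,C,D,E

After op 1 (swap(5, 7)): offset=0, physical=[A,B,C,D,E,H,G,F], logical=[A,B,C,D,E,H,G,F]
After op 2 (rotate(-2)): offset=6, physical=[A,B,C,D,E,H,G,F], logical=[G,F,A,B,C,D,E,H]
After op 3 (replace(0, 'o')): offset=6, physical=[A,B,C,D,E,H,o,F], logical=[o,F,A,B,C,D,E,H]
After op 4 (swap(5, 4)): offset=6, physical=[A,B,D,C,E,H,o,F], logical=[o,F,A,B,D,C,E,H]
After op 5 (rotate(-1)): offset=5, physical=[A,B,D,C,E,H,o,F], logical=[H,o,F,A,B,D,C,E]
After op 6 (swap(4, 7)): offset=5, physical=[A,E,D,C,B,H,o,F], logical=[H,o,F,A,E,D,C,B]
After op 7 (rotate(+3)): offset=0, physical=[A,E,D,C,B,H,o,F], logical=[A,E,D,C,B,H,o,F]
After op 8 (rotate(+2)): offset=2, physical=[A,E,D,C,B,H,o,F], logical=[D,C,B,H,o,F,A,E]
After op 9 (replace(6, 'l')): offset=2, physical=[l,E,D,C,B,H,o,F], logical=[D,C,B,H,o,F,l,E]

Answer: D,C,B,H,o,F,l,E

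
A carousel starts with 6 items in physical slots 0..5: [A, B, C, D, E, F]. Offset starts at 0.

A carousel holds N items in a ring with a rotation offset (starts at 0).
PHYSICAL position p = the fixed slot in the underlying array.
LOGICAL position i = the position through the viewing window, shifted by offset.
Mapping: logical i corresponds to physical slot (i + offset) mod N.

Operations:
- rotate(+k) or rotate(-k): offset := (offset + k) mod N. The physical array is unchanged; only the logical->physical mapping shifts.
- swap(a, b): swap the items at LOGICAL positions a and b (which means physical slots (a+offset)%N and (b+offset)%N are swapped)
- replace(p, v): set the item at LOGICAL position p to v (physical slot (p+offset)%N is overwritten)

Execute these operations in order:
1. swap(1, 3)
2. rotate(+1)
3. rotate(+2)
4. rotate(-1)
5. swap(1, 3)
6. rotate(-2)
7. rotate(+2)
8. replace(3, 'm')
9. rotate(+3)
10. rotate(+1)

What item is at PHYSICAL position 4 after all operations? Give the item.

After op 1 (swap(1, 3)): offset=0, physical=[A,D,C,B,E,F], logical=[A,D,C,B,E,F]
After op 2 (rotate(+1)): offset=1, physical=[A,D,C,B,E,F], logical=[D,C,B,E,F,A]
After op 3 (rotate(+2)): offset=3, physical=[A,D,C,B,E,F], logical=[B,E,F,A,D,C]
After op 4 (rotate(-1)): offset=2, physical=[A,D,C,B,E,F], logical=[C,B,E,F,A,D]
After op 5 (swap(1, 3)): offset=2, physical=[A,D,C,F,E,B], logical=[C,F,E,B,A,D]
After op 6 (rotate(-2)): offset=0, physical=[A,D,C,F,E,B], logical=[A,D,C,F,E,B]
After op 7 (rotate(+2)): offset=2, physical=[A,D,C,F,E,B], logical=[C,F,E,B,A,D]
After op 8 (replace(3, 'm')): offset=2, physical=[A,D,C,F,E,m], logical=[C,F,E,m,A,D]
After op 9 (rotate(+3)): offset=5, physical=[A,D,C,F,E,m], logical=[m,A,D,C,F,E]
After op 10 (rotate(+1)): offset=0, physical=[A,D,C,F,E,m], logical=[A,D,C,F,E,m]

Answer: E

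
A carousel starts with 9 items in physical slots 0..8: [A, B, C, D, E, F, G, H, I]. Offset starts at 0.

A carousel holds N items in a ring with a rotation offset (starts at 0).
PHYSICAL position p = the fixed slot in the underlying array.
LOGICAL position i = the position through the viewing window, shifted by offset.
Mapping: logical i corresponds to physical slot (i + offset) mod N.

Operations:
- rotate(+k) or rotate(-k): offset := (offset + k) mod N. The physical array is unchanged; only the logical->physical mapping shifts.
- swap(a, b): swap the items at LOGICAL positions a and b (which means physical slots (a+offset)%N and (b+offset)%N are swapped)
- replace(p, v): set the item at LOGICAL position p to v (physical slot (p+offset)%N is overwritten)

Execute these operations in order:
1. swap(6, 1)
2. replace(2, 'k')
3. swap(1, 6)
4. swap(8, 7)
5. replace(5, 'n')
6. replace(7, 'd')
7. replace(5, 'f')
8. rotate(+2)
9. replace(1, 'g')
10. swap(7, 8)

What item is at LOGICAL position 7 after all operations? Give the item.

After op 1 (swap(6, 1)): offset=0, physical=[A,G,C,D,E,F,B,H,I], logical=[A,G,C,D,E,F,B,H,I]
After op 2 (replace(2, 'k')): offset=0, physical=[A,G,k,D,E,F,B,H,I], logical=[A,G,k,D,E,F,B,H,I]
After op 3 (swap(1, 6)): offset=0, physical=[A,B,k,D,E,F,G,H,I], logical=[A,B,k,D,E,F,G,H,I]
After op 4 (swap(8, 7)): offset=0, physical=[A,B,k,D,E,F,G,I,H], logical=[A,B,k,D,E,F,G,I,H]
After op 5 (replace(5, 'n')): offset=0, physical=[A,B,k,D,E,n,G,I,H], logical=[A,B,k,D,E,n,G,I,H]
After op 6 (replace(7, 'd')): offset=0, physical=[A,B,k,D,E,n,G,d,H], logical=[A,B,k,D,E,n,G,d,H]
After op 7 (replace(5, 'f')): offset=0, physical=[A,B,k,D,E,f,G,d,H], logical=[A,B,k,D,E,f,G,d,H]
After op 8 (rotate(+2)): offset=2, physical=[A,B,k,D,E,f,G,d,H], logical=[k,D,E,f,G,d,H,A,B]
After op 9 (replace(1, 'g')): offset=2, physical=[A,B,k,g,E,f,G,d,H], logical=[k,g,E,f,G,d,H,A,B]
After op 10 (swap(7, 8)): offset=2, physical=[B,A,k,g,E,f,G,d,H], logical=[k,g,E,f,G,d,H,B,A]

Answer: B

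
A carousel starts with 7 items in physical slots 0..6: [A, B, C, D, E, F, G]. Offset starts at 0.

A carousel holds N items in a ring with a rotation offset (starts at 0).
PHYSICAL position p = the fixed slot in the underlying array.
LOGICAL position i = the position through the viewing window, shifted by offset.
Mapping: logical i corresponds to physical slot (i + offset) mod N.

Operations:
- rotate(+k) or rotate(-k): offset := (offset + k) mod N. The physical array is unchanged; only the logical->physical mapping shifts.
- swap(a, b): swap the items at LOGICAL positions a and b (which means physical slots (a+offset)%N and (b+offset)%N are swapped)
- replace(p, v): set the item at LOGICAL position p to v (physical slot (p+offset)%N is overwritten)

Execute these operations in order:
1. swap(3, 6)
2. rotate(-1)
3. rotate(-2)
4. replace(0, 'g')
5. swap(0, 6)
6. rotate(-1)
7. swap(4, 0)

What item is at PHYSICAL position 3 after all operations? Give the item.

Answer: A

Derivation:
After op 1 (swap(3, 6)): offset=0, physical=[A,B,C,G,E,F,D], logical=[A,B,C,G,E,F,D]
After op 2 (rotate(-1)): offset=6, physical=[A,B,C,G,E,F,D], logical=[D,A,B,C,G,E,F]
After op 3 (rotate(-2)): offset=4, physical=[A,B,C,G,E,F,D], logical=[E,F,D,A,B,C,G]
After op 4 (replace(0, 'g')): offset=4, physical=[A,B,C,G,g,F,D], logical=[g,F,D,A,B,C,G]
After op 5 (swap(0, 6)): offset=4, physical=[A,B,C,g,G,F,D], logical=[G,F,D,A,B,C,g]
After op 6 (rotate(-1)): offset=3, physical=[A,B,C,g,G,F,D], logical=[g,G,F,D,A,B,C]
After op 7 (swap(4, 0)): offset=3, physical=[g,B,C,A,G,F,D], logical=[A,G,F,D,g,B,C]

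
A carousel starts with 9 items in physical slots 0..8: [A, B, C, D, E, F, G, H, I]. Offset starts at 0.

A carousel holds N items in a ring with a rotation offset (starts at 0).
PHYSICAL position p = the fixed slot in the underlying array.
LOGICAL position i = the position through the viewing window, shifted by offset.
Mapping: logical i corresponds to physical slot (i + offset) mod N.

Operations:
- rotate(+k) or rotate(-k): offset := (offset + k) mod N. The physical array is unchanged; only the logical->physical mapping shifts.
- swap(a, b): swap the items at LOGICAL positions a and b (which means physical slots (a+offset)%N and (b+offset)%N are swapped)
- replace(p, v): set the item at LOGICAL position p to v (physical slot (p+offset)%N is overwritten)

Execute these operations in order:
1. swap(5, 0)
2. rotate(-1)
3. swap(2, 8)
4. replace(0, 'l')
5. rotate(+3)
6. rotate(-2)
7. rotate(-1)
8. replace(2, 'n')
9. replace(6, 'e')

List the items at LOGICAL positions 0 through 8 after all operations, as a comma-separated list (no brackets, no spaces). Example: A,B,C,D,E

After op 1 (swap(5, 0)): offset=0, physical=[F,B,C,D,E,A,G,H,I], logical=[F,B,C,D,E,A,G,H,I]
After op 2 (rotate(-1)): offset=8, physical=[F,B,C,D,E,A,G,H,I], logical=[I,F,B,C,D,E,A,G,H]
After op 3 (swap(2, 8)): offset=8, physical=[F,H,C,D,E,A,G,B,I], logical=[I,F,H,C,D,E,A,G,B]
After op 4 (replace(0, 'l')): offset=8, physical=[F,H,C,D,E,A,G,B,l], logical=[l,F,H,C,D,E,A,G,B]
After op 5 (rotate(+3)): offset=2, physical=[F,H,C,D,E,A,G,B,l], logical=[C,D,E,A,G,B,l,F,H]
After op 6 (rotate(-2)): offset=0, physical=[F,H,C,D,E,A,G,B,l], logical=[F,H,C,D,E,A,G,B,l]
After op 7 (rotate(-1)): offset=8, physical=[F,H,C,D,E,A,G,B,l], logical=[l,F,H,C,D,E,A,G,B]
After op 8 (replace(2, 'n')): offset=8, physical=[F,n,C,D,E,A,G,B,l], logical=[l,F,n,C,D,E,A,G,B]
After op 9 (replace(6, 'e')): offset=8, physical=[F,n,C,D,E,e,G,B,l], logical=[l,F,n,C,D,E,e,G,B]

Answer: l,F,n,C,D,E,e,G,B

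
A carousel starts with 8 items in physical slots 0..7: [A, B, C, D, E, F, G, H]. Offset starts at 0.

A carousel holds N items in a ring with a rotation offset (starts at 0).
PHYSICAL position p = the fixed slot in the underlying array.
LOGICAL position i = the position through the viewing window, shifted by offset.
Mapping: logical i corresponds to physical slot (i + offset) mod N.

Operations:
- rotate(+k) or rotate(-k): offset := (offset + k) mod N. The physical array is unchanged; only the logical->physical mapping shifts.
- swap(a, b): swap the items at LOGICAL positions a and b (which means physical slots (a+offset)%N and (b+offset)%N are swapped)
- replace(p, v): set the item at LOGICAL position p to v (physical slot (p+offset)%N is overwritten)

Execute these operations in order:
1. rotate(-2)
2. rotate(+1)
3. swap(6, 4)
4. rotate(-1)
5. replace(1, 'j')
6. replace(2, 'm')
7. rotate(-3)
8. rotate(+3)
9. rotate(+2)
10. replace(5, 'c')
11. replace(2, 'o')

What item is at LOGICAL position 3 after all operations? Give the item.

Answer: F

Derivation:
After op 1 (rotate(-2)): offset=6, physical=[A,B,C,D,E,F,G,H], logical=[G,H,A,B,C,D,E,F]
After op 2 (rotate(+1)): offset=7, physical=[A,B,C,D,E,F,G,H], logical=[H,A,B,C,D,E,F,G]
After op 3 (swap(6, 4)): offset=7, physical=[A,B,C,F,E,D,G,H], logical=[H,A,B,C,F,E,D,G]
After op 4 (rotate(-1)): offset=6, physical=[A,B,C,F,E,D,G,H], logical=[G,H,A,B,C,F,E,D]
After op 5 (replace(1, 'j')): offset=6, physical=[A,B,C,F,E,D,G,j], logical=[G,j,A,B,C,F,E,D]
After op 6 (replace(2, 'm')): offset=6, physical=[m,B,C,F,E,D,G,j], logical=[G,j,m,B,C,F,E,D]
After op 7 (rotate(-3)): offset=3, physical=[m,B,C,F,E,D,G,j], logical=[F,E,D,G,j,m,B,C]
After op 8 (rotate(+3)): offset=6, physical=[m,B,C,F,E,D,G,j], logical=[G,j,m,B,C,F,E,D]
After op 9 (rotate(+2)): offset=0, physical=[m,B,C,F,E,D,G,j], logical=[m,B,C,F,E,D,G,j]
After op 10 (replace(5, 'c')): offset=0, physical=[m,B,C,F,E,c,G,j], logical=[m,B,C,F,E,c,G,j]
After op 11 (replace(2, 'o')): offset=0, physical=[m,B,o,F,E,c,G,j], logical=[m,B,o,F,E,c,G,j]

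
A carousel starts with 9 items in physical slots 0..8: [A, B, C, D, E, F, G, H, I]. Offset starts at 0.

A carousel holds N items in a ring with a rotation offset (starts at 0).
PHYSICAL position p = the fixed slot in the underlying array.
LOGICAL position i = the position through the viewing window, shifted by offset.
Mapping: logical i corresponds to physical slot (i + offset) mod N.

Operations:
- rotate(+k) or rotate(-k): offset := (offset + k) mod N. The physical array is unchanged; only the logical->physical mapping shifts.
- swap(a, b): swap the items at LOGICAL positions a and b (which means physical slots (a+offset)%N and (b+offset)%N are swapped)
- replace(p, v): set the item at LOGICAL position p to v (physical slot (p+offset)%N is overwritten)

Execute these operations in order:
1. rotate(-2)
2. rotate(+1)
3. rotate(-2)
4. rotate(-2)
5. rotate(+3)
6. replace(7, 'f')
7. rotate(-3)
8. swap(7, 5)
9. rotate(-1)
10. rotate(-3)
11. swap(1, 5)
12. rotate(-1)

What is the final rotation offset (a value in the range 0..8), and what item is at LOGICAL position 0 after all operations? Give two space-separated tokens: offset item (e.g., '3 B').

After op 1 (rotate(-2)): offset=7, physical=[A,B,C,D,E,F,G,H,I], logical=[H,I,A,B,C,D,E,F,G]
After op 2 (rotate(+1)): offset=8, physical=[A,B,C,D,E,F,G,H,I], logical=[I,A,B,C,D,E,F,G,H]
After op 3 (rotate(-2)): offset=6, physical=[A,B,C,D,E,F,G,H,I], logical=[G,H,I,A,B,C,D,E,F]
After op 4 (rotate(-2)): offset=4, physical=[A,B,C,D,E,F,G,H,I], logical=[E,F,G,H,I,A,B,C,D]
After op 5 (rotate(+3)): offset=7, physical=[A,B,C,D,E,F,G,H,I], logical=[H,I,A,B,C,D,E,F,G]
After op 6 (replace(7, 'f')): offset=7, physical=[A,B,C,D,E,f,G,H,I], logical=[H,I,A,B,C,D,E,f,G]
After op 7 (rotate(-3)): offset=4, physical=[A,B,C,D,E,f,G,H,I], logical=[E,f,G,H,I,A,B,C,D]
After op 8 (swap(7, 5)): offset=4, physical=[C,B,A,D,E,f,G,H,I], logical=[E,f,G,H,I,C,B,A,D]
After op 9 (rotate(-1)): offset=3, physical=[C,B,A,D,E,f,G,H,I], logical=[D,E,f,G,H,I,C,B,A]
After op 10 (rotate(-3)): offset=0, physical=[C,B,A,D,E,f,G,H,I], logical=[C,B,A,D,E,f,G,H,I]
After op 11 (swap(1, 5)): offset=0, physical=[C,f,A,D,E,B,G,H,I], logical=[C,f,A,D,E,B,G,H,I]
After op 12 (rotate(-1)): offset=8, physical=[C,f,A,D,E,B,G,H,I], logical=[I,C,f,A,D,E,B,G,H]

Answer: 8 I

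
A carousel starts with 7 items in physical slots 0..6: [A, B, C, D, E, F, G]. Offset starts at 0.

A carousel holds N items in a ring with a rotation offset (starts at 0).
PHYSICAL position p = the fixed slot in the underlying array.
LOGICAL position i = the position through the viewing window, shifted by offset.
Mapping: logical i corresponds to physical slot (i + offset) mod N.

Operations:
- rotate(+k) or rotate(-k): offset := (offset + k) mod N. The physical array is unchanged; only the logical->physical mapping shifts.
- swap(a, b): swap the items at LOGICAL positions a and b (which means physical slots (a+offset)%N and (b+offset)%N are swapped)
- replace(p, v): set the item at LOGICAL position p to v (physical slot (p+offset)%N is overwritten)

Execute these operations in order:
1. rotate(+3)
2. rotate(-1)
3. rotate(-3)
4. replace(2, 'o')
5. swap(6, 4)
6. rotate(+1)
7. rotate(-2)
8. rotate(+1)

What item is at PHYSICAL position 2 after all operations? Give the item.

Answer: C

Derivation:
After op 1 (rotate(+3)): offset=3, physical=[A,B,C,D,E,F,G], logical=[D,E,F,G,A,B,C]
After op 2 (rotate(-1)): offset=2, physical=[A,B,C,D,E,F,G], logical=[C,D,E,F,G,A,B]
After op 3 (rotate(-3)): offset=6, physical=[A,B,C,D,E,F,G], logical=[G,A,B,C,D,E,F]
After op 4 (replace(2, 'o')): offset=6, physical=[A,o,C,D,E,F,G], logical=[G,A,o,C,D,E,F]
After op 5 (swap(6, 4)): offset=6, physical=[A,o,C,F,E,D,G], logical=[G,A,o,C,F,E,D]
After op 6 (rotate(+1)): offset=0, physical=[A,o,C,F,E,D,G], logical=[A,o,C,F,E,D,G]
After op 7 (rotate(-2)): offset=5, physical=[A,o,C,F,E,D,G], logical=[D,G,A,o,C,F,E]
After op 8 (rotate(+1)): offset=6, physical=[A,o,C,F,E,D,G], logical=[G,A,o,C,F,E,D]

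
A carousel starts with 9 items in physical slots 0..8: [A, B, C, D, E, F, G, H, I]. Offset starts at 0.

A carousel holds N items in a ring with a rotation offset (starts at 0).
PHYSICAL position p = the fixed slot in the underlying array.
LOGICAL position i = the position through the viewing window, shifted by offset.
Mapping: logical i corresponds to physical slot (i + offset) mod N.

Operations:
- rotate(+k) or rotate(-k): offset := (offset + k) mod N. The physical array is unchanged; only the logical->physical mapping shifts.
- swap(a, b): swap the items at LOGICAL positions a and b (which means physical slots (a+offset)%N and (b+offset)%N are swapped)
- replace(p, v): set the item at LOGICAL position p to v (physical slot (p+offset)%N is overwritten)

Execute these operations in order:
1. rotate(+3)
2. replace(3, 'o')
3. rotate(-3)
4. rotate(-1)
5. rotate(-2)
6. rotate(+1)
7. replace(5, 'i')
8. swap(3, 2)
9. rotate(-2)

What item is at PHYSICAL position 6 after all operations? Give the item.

After op 1 (rotate(+3)): offset=3, physical=[A,B,C,D,E,F,G,H,I], logical=[D,E,F,G,H,I,A,B,C]
After op 2 (replace(3, 'o')): offset=3, physical=[A,B,C,D,E,F,o,H,I], logical=[D,E,F,o,H,I,A,B,C]
After op 3 (rotate(-3)): offset=0, physical=[A,B,C,D,E,F,o,H,I], logical=[A,B,C,D,E,F,o,H,I]
After op 4 (rotate(-1)): offset=8, physical=[A,B,C,D,E,F,o,H,I], logical=[I,A,B,C,D,E,F,o,H]
After op 5 (rotate(-2)): offset=6, physical=[A,B,C,D,E,F,o,H,I], logical=[o,H,I,A,B,C,D,E,F]
After op 6 (rotate(+1)): offset=7, physical=[A,B,C,D,E,F,o,H,I], logical=[H,I,A,B,C,D,E,F,o]
After op 7 (replace(5, 'i')): offset=7, physical=[A,B,C,i,E,F,o,H,I], logical=[H,I,A,B,C,i,E,F,o]
After op 8 (swap(3, 2)): offset=7, physical=[B,A,C,i,E,F,o,H,I], logical=[H,I,B,A,C,i,E,F,o]
After op 9 (rotate(-2)): offset=5, physical=[B,A,C,i,E,F,o,H,I], logical=[F,o,H,I,B,A,C,i,E]

Answer: o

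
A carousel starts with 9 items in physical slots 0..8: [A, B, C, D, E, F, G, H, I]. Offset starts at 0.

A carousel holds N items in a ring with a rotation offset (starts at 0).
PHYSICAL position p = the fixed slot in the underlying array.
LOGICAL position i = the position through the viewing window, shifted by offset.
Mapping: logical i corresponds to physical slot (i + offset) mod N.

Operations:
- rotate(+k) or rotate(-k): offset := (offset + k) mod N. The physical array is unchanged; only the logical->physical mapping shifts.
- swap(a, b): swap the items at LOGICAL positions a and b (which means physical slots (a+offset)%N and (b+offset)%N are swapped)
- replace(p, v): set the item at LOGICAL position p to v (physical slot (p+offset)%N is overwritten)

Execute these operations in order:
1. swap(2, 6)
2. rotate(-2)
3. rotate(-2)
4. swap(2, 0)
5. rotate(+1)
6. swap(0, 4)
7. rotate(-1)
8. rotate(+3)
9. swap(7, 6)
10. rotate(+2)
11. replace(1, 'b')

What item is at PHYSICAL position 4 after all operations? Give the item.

After op 1 (swap(2, 6)): offset=0, physical=[A,B,G,D,E,F,C,H,I], logical=[A,B,G,D,E,F,C,H,I]
After op 2 (rotate(-2)): offset=7, physical=[A,B,G,D,E,F,C,H,I], logical=[H,I,A,B,G,D,E,F,C]
After op 3 (rotate(-2)): offset=5, physical=[A,B,G,D,E,F,C,H,I], logical=[F,C,H,I,A,B,G,D,E]
After op 4 (swap(2, 0)): offset=5, physical=[A,B,G,D,E,H,C,F,I], logical=[H,C,F,I,A,B,G,D,E]
After op 5 (rotate(+1)): offset=6, physical=[A,B,G,D,E,H,C,F,I], logical=[C,F,I,A,B,G,D,E,H]
After op 6 (swap(0, 4)): offset=6, physical=[A,C,G,D,E,H,B,F,I], logical=[B,F,I,A,C,G,D,E,H]
After op 7 (rotate(-1)): offset=5, physical=[A,C,G,D,E,H,B,F,I], logical=[H,B,F,I,A,C,G,D,E]
After op 8 (rotate(+3)): offset=8, physical=[A,C,G,D,E,H,B,F,I], logical=[I,A,C,G,D,E,H,B,F]
After op 9 (swap(7, 6)): offset=8, physical=[A,C,G,D,E,B,H,F,I], logical=[I,A,C,G,D,E,B,H,F]
After op 10 (rotate(+2)): offset=1, physical=[A,C,G,D,E,B,H,F,I], logical=[C,G,D,E,B,H,F,I,A]
After op 11 (replace(1, 'b')): offset=1, physical=[A,C,b,D,E,B,H,F,I], logical=[C,b,D,E,B,H,F,I,A]

Answer: E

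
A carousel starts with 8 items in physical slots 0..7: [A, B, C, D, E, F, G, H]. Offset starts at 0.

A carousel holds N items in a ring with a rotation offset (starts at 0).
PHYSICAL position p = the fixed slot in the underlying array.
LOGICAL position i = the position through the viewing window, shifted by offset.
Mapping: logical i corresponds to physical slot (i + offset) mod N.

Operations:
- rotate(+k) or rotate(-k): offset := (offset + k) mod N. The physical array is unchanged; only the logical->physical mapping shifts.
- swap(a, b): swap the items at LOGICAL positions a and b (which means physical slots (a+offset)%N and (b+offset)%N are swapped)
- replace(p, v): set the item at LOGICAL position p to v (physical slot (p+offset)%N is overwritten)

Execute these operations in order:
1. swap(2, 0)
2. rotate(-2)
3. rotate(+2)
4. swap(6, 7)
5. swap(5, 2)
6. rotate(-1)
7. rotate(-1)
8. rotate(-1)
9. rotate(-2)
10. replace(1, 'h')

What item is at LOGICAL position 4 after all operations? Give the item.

Answer: G

Derivation:
After op 1 (swap(2, 0)): offset=0, physical=[C,B,A,D,E,F,G,H], logical=[C,B,A,D,E,F,G,H]
After op 2 (rotate(-2)): offset=6, physical=[C,B,A,D,E,F,G,H], logical=[G,H,C,B,A,D,E,F]
After op 3 (rotate(+2)): offset=0, physical=[C,B,A,D,E,F,G,H], logical=[C,B,A,D,E,F,G,H]
After op 4 (swap(6, 7)): offset=0, physical=[C,B,A,D,E,F,H,G], logical=[C,B,A,D,E,F,H,G]
After op 5 (swap(5, 2)): offset=0, physical=[C,B,F,D,E,A,H,G], logical=[C,B,F,D,E,A,H,G]
After op 6 (rotate(-1)): offset=7, physical=[C,B,F,D,E,A,H,G], logical=[G,C,B,F,D,E,A,H]
After op 7 (rotate(-1)): offset=6, physical=[C,B,F,D,E,A,H,G], logical=[H,G,C,B,F,D,E,A]
After op 8 (rotate(-1)): offset=5, physical=[C,B,F,D,E,A,H,G], logical=[A,H,G,C,B,F,D,E]
After op 9 (rotate(-2)): offset=3, physical=[C,B,F,D,E,A,H,G], logical=[D,E,A,H,G,C,B,F]
After op 10 (replace(1, 'h')): offset=3, physical=[C,B,F,D,h,A,H,G], logical=[D,h,A,H,G,C,B,F]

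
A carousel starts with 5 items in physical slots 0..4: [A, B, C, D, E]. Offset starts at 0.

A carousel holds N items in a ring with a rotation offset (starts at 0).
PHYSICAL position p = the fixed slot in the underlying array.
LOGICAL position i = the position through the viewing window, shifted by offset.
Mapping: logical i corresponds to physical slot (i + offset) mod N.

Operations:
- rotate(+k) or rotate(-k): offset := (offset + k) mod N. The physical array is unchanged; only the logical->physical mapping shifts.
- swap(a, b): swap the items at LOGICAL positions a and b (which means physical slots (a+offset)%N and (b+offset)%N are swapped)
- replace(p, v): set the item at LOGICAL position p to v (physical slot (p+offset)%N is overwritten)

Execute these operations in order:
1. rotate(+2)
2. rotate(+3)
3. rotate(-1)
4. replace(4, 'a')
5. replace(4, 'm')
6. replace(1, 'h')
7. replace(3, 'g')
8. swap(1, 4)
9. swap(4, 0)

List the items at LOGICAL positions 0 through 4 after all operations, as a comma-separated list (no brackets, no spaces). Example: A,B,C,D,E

Answer: h,m,B,g,E

Derivation:
After op 1 (rotate(+2)): offset=2, physical=[A,B,C,D,E], logical=[C,D,E,A,B]
After op 2 (rotate(+3)): offset=0, physical=[A,B,C,D,E], logical=[A,B,C,D,E]
After op 3 (rotate(-1)): offset=4, physical=[A,B,C,D,E], logical=[E,A,B,C,D]
After op 4 (replace(4, 'a')): offset=4, physical=[A,B,C,a,E], logical=[E,A,B,C,a]
After op 5 (replace(4, 'm')): offset=4, physical=[A,B,C,m,E], logical=[E,A,B,C,m]
After op 6 (replace(1, 'h')): offset=4, physical=[h,B,C,m,E], logical=[E,h,B,C,m]
After op 7 (replace(3, 'g')): offset=4, physical=[h,B,g,m,E], logical=[E,h,B,g,m]
After op 8 (swap(1, 4)): offset=4, physical=[m,B,g,h,E], logical=[E,m,B,g,h]
After op 9 (swap(4, 0)): offset=4, physical=[m,B,g,E,h], logical=[h,m,B,g,E]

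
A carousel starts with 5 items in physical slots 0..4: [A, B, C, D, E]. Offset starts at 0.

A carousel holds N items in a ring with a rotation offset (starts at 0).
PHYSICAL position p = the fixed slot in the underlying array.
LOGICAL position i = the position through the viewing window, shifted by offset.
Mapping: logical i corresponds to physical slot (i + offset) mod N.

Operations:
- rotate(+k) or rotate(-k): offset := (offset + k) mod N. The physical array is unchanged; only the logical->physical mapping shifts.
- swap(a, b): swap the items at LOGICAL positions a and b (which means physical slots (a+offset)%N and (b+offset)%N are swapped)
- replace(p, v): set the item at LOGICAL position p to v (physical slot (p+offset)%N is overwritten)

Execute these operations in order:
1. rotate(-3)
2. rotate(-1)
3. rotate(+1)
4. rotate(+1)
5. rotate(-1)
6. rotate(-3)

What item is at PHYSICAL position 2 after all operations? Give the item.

Answer: C

Derivation:
After op 1 (rotate(-3)): offset=2, physical=[A,B,C,D,E], logical=[C,D,E,A,B]
After op 2 (rotate(-1)): offset=1, physical=[A,B,C,D,E], logical=[B,C,D,E,A]
After op 3 (rotate(+1)): offset=2, physical=[A,B,C,D,E], logical=[C,D,E,A,B]
After op 4 (rotate(+1)): offset=3, physical=[A,B,C,D,E], logical=[D,E,A,B,C]
After op 5 (rotate(-1)): offset=2, physical=[A,B,C,D,E], logical=[C,D,E,A,B]
After op 6 (rotate(-3)): offset=4, physical=[A,B,C,D,E], logical=[E,A,B,C,D]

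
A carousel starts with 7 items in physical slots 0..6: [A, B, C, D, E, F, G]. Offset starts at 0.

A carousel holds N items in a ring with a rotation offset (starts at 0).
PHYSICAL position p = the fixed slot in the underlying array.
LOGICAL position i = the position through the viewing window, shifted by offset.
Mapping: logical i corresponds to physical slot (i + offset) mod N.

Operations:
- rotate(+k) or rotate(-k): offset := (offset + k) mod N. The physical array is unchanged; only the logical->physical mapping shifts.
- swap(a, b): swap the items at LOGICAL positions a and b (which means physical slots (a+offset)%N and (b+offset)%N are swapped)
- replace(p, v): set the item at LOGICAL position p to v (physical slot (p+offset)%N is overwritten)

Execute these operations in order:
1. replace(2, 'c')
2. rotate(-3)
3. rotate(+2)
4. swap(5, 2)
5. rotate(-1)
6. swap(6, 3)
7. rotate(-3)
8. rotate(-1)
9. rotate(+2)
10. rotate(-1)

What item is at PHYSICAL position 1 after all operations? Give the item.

Answer: B

Derivation:
After op 1 (replace(2, 'c')): offset=0, physical=[A,B,c,D,E,F,G], logical=[A,B,c,D,E,F,G]
After op 2 (rotate(-3)): offset=4, physical=[A,B,c,D,E,F,G], logical=[E,F,G,A,B,c,D]
After op 3 (rotate(+2)): offset=6, physical=[A,B,c,D,E,F,G], logical=[G,A,B,c,D,E,F]
After op 4 (swap(5, 2)): offset=6, physical=[A,E,c,D,B,F,G], logical=[G,A,E,c,D,B,F]
After op 5 (rotate(-1)): offset=5, physical=[A,E,c,D,B,F,G], logical=[F,G,A,E,c,D,B]
After op 6 (swap(6, 3)): offset=5, physical=[A,B,c,D,E,F,G], logical=[F,G,A,B,c,D,E]
After op 7 (rotate(-3)): offset=2, physical=[A,B,c,D,E,F,G], logical=[c,D,E,F,G,A,B]
After op 8 (rotate(-1)): offset=1, physical=[A,B,c,D,E,F,G], logical=[B,c,D,E,F,G,A]
After op 9 (rotate(+2)): offset=3, physical=[A,B,c,D,E,F,G], logical=[D,E,F,G,A,B,c]
After op 10 (rotate(-1)): offset=2, physical=[A,B,c,D,E,F,G], logical=[c,D,E,F,G,A,B]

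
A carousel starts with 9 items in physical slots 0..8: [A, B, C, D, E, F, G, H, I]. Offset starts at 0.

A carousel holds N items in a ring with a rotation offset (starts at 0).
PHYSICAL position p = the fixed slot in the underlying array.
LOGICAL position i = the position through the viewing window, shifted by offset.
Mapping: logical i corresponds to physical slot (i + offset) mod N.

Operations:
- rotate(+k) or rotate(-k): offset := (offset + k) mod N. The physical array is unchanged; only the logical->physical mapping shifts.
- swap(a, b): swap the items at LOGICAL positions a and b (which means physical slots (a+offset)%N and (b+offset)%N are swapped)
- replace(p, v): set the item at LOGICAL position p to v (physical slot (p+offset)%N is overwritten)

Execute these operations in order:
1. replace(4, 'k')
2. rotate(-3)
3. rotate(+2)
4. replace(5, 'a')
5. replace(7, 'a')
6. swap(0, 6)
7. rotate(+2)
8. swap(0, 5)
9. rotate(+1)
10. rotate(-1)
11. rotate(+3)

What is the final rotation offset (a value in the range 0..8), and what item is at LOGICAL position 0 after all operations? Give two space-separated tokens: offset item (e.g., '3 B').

Answer: 4 a

Derivation:
After op 1 (replace(4, 'k')): offset=0, physical=[A,B,C,D,k,F,G,H,I], logical=[A,B,C,D,k,F,G,H,I]
After op 2 (rotate(-3)): offset=6, physical=[A,B,C,D,k,F,G,H,I], logical=[G,H,I,A,B,C,D,k,F]
After op 3 (rotate(+2)): offset=8, physical=[A,B,C,D,k,F,G,H,I], logical=[I,A,B,C,D,k,F,G,H]
After op 4 (replace(5, 'a')): offset=8, physical=[A,B,C,D,a,F,G,H,I], logical=[I,A,B,C,D,a,F,G,H]
After op 5 (replace(7, 'a')): offset=8, physical=[A,B,C,D,a,F,a,H,I], logical=[I,A,B,C,D,a,F,a,H]
After op 6 (swap(0, 6)): offset=8, physical=[A,B,C,D,a,I,a,H,F], logical=[F,A,B,C,D,a,I,a,H]
After op 7 (rotate(+2)): offset=1, physical=[A,B,C,D,a,I,a,H,F], logical=[B,C,D,a,I,a,H,F,A]
After op 8 (swap(0, 5)): offset=1, physical=[A,a,C,D,a,I,B,H,F], logical=[a,C,D,a,I,B,H,F,A]
After op 9 (rotate(+1)): offset=2, physical=[A,a,C,D,a,I,B,H,F], logical=[C,D,a,I,B,H,F,A,a]
After op 10 (rotate(-1)): offset=1, physical=[A,a,C,D,a,I,B,H,F], logical=[a,C,D,a,I,B,H,F,A]
After op 11 (rotate(+3)): offset=4, physical=[A,a,C,D,a,I,B,H,F], logical=[a,I,B,H,F,A,a,C,D]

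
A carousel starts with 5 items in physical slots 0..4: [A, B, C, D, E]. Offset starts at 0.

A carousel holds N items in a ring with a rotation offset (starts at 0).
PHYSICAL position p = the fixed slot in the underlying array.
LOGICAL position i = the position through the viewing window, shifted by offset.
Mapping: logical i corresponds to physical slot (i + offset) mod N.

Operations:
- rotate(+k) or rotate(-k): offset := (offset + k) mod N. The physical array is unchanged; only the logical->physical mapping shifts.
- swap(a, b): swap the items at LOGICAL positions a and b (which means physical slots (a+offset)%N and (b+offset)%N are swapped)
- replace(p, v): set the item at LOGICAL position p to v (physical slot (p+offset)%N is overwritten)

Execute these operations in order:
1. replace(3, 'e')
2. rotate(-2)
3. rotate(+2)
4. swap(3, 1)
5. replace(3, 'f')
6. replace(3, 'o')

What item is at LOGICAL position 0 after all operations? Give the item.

After op 1 (replace(3, 'e')): offset=0, physical=[A,B,C,e,E], logical=[A,B,C,e,E]
After op 2 (rotate(-2)): offset=3, physical=[A,B,C,e,E], logical=[e,E,A,B,C]
After op 3 (rotate(+2)): offset=0, physical=[A,B,C,e,E], logical=[A,B,C,e,E]
After op 4 (swap(3, 1)): offset=0, physical=[A,e,C,B,E], logical=[A,e,C,B,E]
After op 5 (replace(3, 'f')): offset=0, physical=[A,e,C,f,E], logical=[A,e,C,f,E]
After op 6 (replace(3, 'o')): offset=0, physical=[A,e,C,o,E], logical=[A,e,C,o,E]

Answer: A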